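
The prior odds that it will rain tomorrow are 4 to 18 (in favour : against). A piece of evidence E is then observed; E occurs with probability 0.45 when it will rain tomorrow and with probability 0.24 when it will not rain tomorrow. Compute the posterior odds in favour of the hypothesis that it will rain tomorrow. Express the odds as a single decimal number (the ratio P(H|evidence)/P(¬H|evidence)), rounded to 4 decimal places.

Posterior odds ≈ 0.4167

Prior odds = 4/18 = 0.22222. In log-odds, ln(0.22222) = -1.5041.
Add log likelihood ratio: ln(1.8750) = 0.62861.
Posterior log-odds = -0.87547, so posterior odds = exp(-0.87547) = 0.41667.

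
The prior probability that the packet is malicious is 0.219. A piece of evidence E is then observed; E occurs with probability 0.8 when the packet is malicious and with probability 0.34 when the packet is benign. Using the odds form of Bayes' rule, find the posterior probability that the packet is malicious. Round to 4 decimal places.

Posterior probability ≈ 0.3975

Prior odds = 0.219/(1−0.219) = 0.28041. In log-odds, ln(0.28041) = -1.2715.
Add log likelihood ratio: ln(2.3529) = 0.85567.
Posterior log-odds = -0.41584, so posterior odds = exp(-0.41584) = 0.65979. Converting, P(H|E) = 0.65979/1.6598 = 0.3975.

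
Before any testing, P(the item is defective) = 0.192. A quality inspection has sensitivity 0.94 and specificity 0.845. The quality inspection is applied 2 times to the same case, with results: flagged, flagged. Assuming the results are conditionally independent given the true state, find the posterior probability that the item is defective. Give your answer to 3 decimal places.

Posterior P(H) ≈ 0.897

With H the event that the item is defective, the joint likelihood of the observed sequence is P(data|H) = 0.94·0.94 = 0.88360 and P(data|¬H) = 0.155·0.155 = 0.024025.
Bayes: P(H|data) = 0.192·0.88360 / (0.192·0.88360 + 0.808·0.024025) = 0.16965/0.18906 = 0.8973.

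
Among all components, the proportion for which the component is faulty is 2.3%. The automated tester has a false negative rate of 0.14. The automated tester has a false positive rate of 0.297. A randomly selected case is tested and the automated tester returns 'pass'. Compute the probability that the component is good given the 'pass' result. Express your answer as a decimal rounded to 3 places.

P(¬H | E) ≈ 0.995

Write H for 'the component is faulty'. Prior odds H:¬H = 0.023/0.977 = 0.023541. For the 'pass' outcome, the likelihood ratio is 0.14/0.703 = 0.19915.
Posterior odds = 0.023541 × 0.19915 = 0.0046882, so P(H|E) = 0.0046882/(1+0.0046882) = 0.005. Then P(¬H|E) = 1 − 0.005 = 0.995.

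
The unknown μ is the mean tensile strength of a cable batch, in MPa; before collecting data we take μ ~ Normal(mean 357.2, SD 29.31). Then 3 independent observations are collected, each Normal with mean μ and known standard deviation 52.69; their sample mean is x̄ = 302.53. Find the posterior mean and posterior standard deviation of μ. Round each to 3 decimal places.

Posterior mean ≈ 330.881; posterior SD ≈ 21.107

With known σ, the Normal prior is conjugate. Weight on the data is w = (n/σ²)/(n/σ² + 1/τ₀²) = 0.00108060/(0.00108060+0.00116404) = 0.48141.
Posterior mean = w·x̄ + (1−w)·μ₀ = 0.48141·302.53 + 0.51859·357.2 = 330.881. Posterior variance = 1/(0.00108060+0.00116404) = 445.506, so SD = 21.107.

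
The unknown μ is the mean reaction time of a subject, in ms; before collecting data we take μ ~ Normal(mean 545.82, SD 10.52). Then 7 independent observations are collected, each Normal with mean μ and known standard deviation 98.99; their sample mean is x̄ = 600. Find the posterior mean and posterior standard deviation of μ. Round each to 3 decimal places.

Posterior mean ≈ 549.790; posterior SD ≈ 10.127

Prior precision 1/τ₀² = 1/10.52² = 0.00903584; data precision n/σ² = 7/98.99² = 0.00071436.
Posterior precision = 0.00903584 + 0.00071436 = 0.00975020, giving posterior SD = 1/√0.00975020 = 10.127.
Posterior mean = (0.00903584·545.82 + 0.00071436·600) / 0.00975020 = 549.790.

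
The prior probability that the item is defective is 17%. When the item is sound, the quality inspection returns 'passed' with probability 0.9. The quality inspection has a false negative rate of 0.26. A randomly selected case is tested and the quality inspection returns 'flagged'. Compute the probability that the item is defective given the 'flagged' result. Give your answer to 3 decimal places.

Let H be the event that the item is defective. P(H) = 0.17, so P(¬H) = 0.83. With E the 'flagged' result, P(E|H) = 0.74 and P(E|¬H) = 0.1.
P(E) = 0.74·0.17 + 0.1·0.83 = 0.12580 + 0.083000 = 0.20880.
By Bayes' theorem, P(H|E) = 0.12580 / 0.20880 = 0.602.

P(H | E) ≈ 0.602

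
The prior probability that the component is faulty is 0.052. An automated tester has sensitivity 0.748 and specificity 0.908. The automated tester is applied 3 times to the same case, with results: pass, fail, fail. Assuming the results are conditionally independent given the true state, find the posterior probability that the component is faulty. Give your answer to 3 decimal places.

With H the event that the component is faulty, the joint likelihood of the observed sequence is P(data|H) = 0.252·0.748·0.748 = 0.14100 and P(data|¬H) = 0.908·0.092·0.092 = 0.0076853.
Bayes: P(H|data) = 0.052·0.14100 / (0.052·0.14100 + 0.948·0.0076853) = 0.0073317/0.014617 = 0.5016.

Posterior P(H) ≈ 0.502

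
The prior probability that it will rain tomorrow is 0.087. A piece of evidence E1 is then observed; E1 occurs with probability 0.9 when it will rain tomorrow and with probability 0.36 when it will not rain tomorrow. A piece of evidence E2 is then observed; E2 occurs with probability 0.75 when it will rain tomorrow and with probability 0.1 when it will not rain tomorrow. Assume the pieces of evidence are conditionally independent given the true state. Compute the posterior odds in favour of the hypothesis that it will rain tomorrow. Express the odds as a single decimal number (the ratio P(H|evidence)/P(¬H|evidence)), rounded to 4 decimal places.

Prior odds = 0.087/(1−0.087) = 0.095290.
Likelihood ratio for E1 = 0.9/0.36 = 2.5000.
Likelihood ratio for E2 = 0.75/0.1 = 7.5000.
Posterior odds = prior odds × LR₁ × LR₂ = 1.7867.

Posterior odds ≈ 1.7867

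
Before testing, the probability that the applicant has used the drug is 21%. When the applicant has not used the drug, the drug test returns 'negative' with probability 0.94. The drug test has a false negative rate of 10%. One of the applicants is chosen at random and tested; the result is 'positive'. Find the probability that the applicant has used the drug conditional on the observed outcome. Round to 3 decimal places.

P(H | E) ≈ 0.799

Write H for 'the applicant has used the drug'. Prior odds H:¬H = 0.21/0.79 = 0.26582. For the 'positive' outcome, the likelihood ratio is 0.9/0.06 = 15.000.
Posterior odds = 0.26582 × 15.000 = 3.9873, so P(H|E) = 3.9873/(1+3.9873) = 0.799.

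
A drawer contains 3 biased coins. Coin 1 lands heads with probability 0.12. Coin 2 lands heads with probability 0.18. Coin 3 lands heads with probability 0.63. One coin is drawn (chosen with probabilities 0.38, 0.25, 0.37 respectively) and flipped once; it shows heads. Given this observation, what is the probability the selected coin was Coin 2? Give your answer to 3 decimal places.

Posterior probability ≈ 0.139

Tabulate prior·likelihood by source: [1] prior 0.38, lik 0.12, product 0.04560; [2] prior 0.25, lik 0.18, product 0.04500; [3] prior 0.37, lik 0.63, product 0.2331.
Normalizing constant = 0.32370; the posterior for Coin 2 is its product over the sum, 0.04500/0.32370 = 0.139.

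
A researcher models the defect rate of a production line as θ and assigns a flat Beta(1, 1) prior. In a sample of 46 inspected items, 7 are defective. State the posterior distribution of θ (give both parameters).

Posterior: Beta(8, 40)

Observing 7 successes and 39 failures updates Beta(1, 1) by adding the success and failure counts to the two shape parameters: α = 1+7 = 8, β = 1+39 = 40.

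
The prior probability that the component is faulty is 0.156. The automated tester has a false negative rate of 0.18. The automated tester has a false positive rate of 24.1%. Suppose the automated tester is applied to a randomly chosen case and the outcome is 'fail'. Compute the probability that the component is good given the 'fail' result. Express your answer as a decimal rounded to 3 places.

P(¬H | E) ≈ 0.614

Write H for 'the component is faulty'. Prior odds H:¬H = 0.156/0.844 = 0.18483. For the 'fail' outcome, the likelihood ratio is 0.82/0.241 = 3.4025.
Posterior odds = 0.18483 × 3.4025 = 0.62890, so P(H|E) = 0.62890/(1+0.62890) = 0.386. Then P(¬H|E) = 1 − 0.386 = 0.614.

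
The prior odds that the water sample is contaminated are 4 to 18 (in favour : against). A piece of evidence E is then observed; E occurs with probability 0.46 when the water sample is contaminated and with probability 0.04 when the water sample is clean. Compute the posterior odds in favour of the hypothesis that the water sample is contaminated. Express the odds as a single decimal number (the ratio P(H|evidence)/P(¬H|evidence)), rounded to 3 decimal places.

Prior odds = 4/18 = 0.22222.
Likelihood ratio for E = 0.46/0.04 = 11.500.
Posterior odds = prior odds × LR = 2.5556.

Posterior odds ≈ 2.556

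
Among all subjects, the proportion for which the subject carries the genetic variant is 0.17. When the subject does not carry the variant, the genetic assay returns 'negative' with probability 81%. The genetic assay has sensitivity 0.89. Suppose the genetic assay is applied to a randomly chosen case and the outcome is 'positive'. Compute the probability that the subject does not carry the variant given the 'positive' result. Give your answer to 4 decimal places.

Let H be the event that the subject carries the genetic variant. P(H) = 0.17, so P(¬H) = 0.83. With E the 'positive' result, P(E|H) = 0.89 and P(E|¬H) = 0.19.
P(E) = 0.89·0.17 + 0.19·0.83 = 0.15130 + 0.15770 = 0.30900.
By Bayes' theorem, P(H|E) = 0.15130 / 0.30900 = 0.4896. Hence P(¬H|E) = 1 − 0.4896 = 0.5104.

P(¬H | E) ≈ 0.5104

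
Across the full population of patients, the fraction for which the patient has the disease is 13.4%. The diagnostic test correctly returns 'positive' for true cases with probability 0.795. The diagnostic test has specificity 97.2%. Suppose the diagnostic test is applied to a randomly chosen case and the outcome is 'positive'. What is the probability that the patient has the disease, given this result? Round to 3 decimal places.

Let H be the event that the patient has the disease. P(H) = 0.134, so P(¬H) = 0.866. With E the 'positive' result, P(E|H) = 0.795 and P(E|¬H) = 0.028.
P(E) = 0.795·0.134 + 0.028·0.866 = 0.10653 + 0.024248 = 0.13078.
By Bayes' theorem, P(H|E) = 0.10653 / 0.13078 = 0.815.

P(H | E) ≈ 0.815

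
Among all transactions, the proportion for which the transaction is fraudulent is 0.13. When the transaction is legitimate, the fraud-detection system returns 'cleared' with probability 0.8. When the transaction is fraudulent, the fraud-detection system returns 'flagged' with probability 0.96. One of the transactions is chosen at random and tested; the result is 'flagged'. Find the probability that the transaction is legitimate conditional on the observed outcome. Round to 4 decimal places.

P(¬H | E) ≈ 0.5823

Write H for 'the transaction is fraudulent'. Prior odds H:¬H = 0.13/0.87 = 0.14943. For the 'flagged' outcome, the likelihood ratio is 0.96/0.2 = 4.8000.
Posterior odds = 0.14943 × 4.8000 = 0.71724, so P(H|E) = 0.71724/(1+0.71724) = 0.4177. Then P(¬H|E) = 1 − 0.4177 = 0.5823.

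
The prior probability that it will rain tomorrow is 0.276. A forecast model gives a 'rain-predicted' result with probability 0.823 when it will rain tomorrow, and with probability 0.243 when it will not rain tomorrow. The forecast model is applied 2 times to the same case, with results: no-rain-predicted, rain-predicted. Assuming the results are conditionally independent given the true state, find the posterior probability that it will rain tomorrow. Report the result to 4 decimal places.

With H the event that it will rain tomorrow, the joint likelihood of the observed sequence is P(data|H) = 0.177·0.823 = 0.14567 and P(data|¬H) = 0.757·0.243 = 0.18395.
Bayes: P(H|data) = 0.276·0.14567 / (0.276·0.14567 + 0.724·0.18395) = 0.040205/0.17339 = 0.2319.

Posterior P(H) ≈ 0.2319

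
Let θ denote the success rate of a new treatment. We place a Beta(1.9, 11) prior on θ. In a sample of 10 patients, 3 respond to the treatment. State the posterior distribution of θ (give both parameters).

Posterior: Beta(4.9, 18)

The binomial likelihood is conjugate to the Beta prior: with 3 successes and 7 failures, the posterior is Beta(1.9+3, 11+7) = Beta(4.9, 18).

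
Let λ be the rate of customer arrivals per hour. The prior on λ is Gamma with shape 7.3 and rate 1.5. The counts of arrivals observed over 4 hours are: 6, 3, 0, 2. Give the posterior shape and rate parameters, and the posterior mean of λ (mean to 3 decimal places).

Posterior: Gamma(shape=18.3, rate=5.5); mean ≈ 3.327

The Poisson likelihood adds the total count to the shape and the number of exposure periods to the rate. Here ∑xᵢ = 11 and n = 4, so shape 7.3→18.3 and rate 1.5→5.5.
Posterior mean = shape/rate = 18.3/5.5 = 3.327.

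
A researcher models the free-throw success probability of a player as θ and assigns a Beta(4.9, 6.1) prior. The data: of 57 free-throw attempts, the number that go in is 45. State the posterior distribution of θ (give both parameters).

Observing 45 successes and 12 failures updates Beta(4.9, 6.1) by adding the success and failure counts to the two shape parameters: α = 4.9+45 = 49.9, β = 6.1+12 = 18.1.

Posterior: Beta(49.9, 18.1)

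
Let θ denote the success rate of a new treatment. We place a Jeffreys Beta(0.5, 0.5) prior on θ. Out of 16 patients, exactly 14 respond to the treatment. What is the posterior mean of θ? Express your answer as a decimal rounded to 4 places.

Posterior mean ≈ 0.8529

Observing 14 successes and 2 failures updates Beta(0.5, 0.5) by adding the success and failure counts to the two shape parameters: α = 0.5+14 = 14.5, β = 0.5+2 = 2.5.
E[θ | data] = 14.5/(14.5+2.5) = 0.8529.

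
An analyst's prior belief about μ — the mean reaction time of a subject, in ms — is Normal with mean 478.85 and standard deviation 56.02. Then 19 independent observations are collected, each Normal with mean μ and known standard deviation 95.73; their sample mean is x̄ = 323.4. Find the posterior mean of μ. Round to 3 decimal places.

Prior precision 1/τ₀² = 1/56.02² = 0.00031865; data precision n/σ² = 19/95.73² = 0.00207328.
Posterior precision = 0.00031865 + 0.00207328 = 0.00239193.
Posterior mean = (0.00031865·478.85 + 0.00207328·323.4) / 0.00239193 = 344.109.

Posterior mean ≈ 344.109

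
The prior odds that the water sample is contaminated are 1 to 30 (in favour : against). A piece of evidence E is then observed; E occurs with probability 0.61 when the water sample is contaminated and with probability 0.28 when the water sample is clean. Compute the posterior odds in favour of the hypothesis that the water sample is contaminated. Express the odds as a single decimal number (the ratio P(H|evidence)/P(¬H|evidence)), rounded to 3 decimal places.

Prior odds = 1/30 = 0.033333.
Likelihood ratio for E = 0.61/0.28 = 2.1786.
Posterior odds = prior odds × LR = 0.072619.

Posterior odds ≈ 0.073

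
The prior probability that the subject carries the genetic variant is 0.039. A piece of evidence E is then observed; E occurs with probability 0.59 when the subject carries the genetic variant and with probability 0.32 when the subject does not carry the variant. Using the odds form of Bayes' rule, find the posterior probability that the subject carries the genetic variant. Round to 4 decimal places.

Prior odds = 0.039/(1−0.039) = 0.040583.
Likelihood ratio for E = 0.59/0.32 = 1.8437.
Posterior odds = prior odds × LR = 0.074824.
Posterior probability = odds/(1+odds) = 0.074824/1.0748 = 0.0696.

Posterior probability ≈ 0.0696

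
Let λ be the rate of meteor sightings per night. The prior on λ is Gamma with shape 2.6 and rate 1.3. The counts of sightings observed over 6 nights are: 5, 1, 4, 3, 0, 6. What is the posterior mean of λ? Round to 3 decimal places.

The Poisson likelihood adds the total count to the shape and the number of exposure periods to the rate. Here ∑xᵢ = 19 and n = 6, so shape 2.6→21.6 and rate 1.3→7.3.
Posterior mean = shape/rate = 21.6/7.3 = 2.959.

Posterior mean ≈ 2.959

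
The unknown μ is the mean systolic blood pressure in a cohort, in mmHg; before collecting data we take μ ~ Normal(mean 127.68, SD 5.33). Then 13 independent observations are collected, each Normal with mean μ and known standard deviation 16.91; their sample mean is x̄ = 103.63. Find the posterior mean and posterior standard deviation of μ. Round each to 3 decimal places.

Posterior mean ≈ 114.125; posterior SD ≈ 3.521

With known σ, the Normal prior is conjugate. Weight on the data is w = (n/σ²)/(n/σ² + 1/τ₀²) = 0.0454628/(0.0454628+0.0352002) = 0.56361.
Posterior mean = w·x̄ + (1−w)·μ₀ = 0.56361·103.63 + 0.43639·127.68 = 114.125. Posterior variance = 1/(0.0454628+0.0352002) = 12.3973, so SD = 3.521.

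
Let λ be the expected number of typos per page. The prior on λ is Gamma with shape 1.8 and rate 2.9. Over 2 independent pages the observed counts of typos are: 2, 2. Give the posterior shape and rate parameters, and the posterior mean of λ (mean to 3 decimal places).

The Poisson likelihood adds the total count to the shape and the number of exposure periods to the rate. Here ∑xᵢ = 4 and n = 2, so shape 1.8→5.8 and rate 2.9→4.9.
Posterior mean = shape/rate = 5.8/4.9 = 1.184.

Posterior: Gamma(shape=5.8, rate=4.9); mean ≈ 1.184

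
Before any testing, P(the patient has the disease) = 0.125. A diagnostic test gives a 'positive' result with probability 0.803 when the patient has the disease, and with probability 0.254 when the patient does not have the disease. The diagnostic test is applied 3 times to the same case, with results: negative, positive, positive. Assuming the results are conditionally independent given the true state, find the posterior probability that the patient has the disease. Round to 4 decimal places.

Posterior P(H) ≈ 0.2738

Let H be the event that the patient has the disease; start with P(H) = 0.125. P('positive'|H) = 0.803, P('positive'|¬H) = 0.254.
Update on result 1 ('negative'): P(H) ← 0.197·0.1250 / (0.197·0.1250 + 0.746·0.8750) = 0.024625/0.67737 = 0.0364.
Update on result 2 ('positive'): P(H) ← 0.803·0.0364 / (0.803·0.0364 + 0.254·0.9636) = 0.029192/0.27396 = 0.1066.
Update on result 3 ('positive'): P(H) ← 0.803·0.1066 / (0.803·0.1066 + 0.254·0.8934) = 0.085565/0.31250 = 0.2738.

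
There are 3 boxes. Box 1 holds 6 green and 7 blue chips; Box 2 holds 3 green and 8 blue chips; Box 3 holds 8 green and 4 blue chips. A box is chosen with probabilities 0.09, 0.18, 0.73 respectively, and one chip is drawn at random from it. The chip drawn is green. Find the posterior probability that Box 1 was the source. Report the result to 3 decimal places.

Tabulate prior·likelihood by source: [1] prior 0.09, lik 0.4615, product 0.04154; [2] prior 0.18, lik 0.2727, product 0.04909; [3] prior 0.73, lik 0.6667, product 0.4867.
Normalizing constant = 0.57730; the posterior for Box 1 is its product over the sum, 0.04154/0.57730 = 0.072.

Posterior probability ≈ 0.072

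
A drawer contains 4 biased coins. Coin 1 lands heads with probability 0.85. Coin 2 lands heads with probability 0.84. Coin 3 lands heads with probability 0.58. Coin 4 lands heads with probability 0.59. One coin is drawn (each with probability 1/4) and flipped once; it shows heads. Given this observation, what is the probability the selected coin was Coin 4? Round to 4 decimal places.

Posterior probability ≈ 0.2063

P(heads|C1) = 0.85; P(heads|C2) = 0.84; P(heads|C3) = 0.58; P(heads|C4) = 0.59.
Prior × likelihood for each source: 0.25·0.85=0.2125, 0.25·0.84=0.2100, 0.25·0.58=0.1450, 0.25·0.59=0.1475. Summing gives P(heads) = 0.71500.
P(Coin 4 | heads) = 0.1475 / 0.71500 = 0.2063.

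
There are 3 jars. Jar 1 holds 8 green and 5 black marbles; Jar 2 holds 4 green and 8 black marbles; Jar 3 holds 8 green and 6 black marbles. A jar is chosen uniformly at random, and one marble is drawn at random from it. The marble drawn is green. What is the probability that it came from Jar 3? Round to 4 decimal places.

Tabulate prior·likelihood by source: [1] prior 0.333333, lik 0.6154, product 0.2051; [2] prior 0.333333, lik 0.3333, product 0.1111; [3] prior 0.333333, lik 0.5714, product 0.1905.
Normalizing constant = 0.50672; the posterior for Jar 3 is its product over the sum, 0.1905/0.50672 = 0.3759.

Posterior probability ≈ 0.3759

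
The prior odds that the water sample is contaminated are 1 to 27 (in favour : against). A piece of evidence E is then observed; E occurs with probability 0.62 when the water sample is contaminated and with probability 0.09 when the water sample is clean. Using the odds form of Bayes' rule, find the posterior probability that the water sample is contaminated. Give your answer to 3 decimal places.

Prior odds = 1/27 = 0.037037.
Likelihood ratio for E = 0.62/0.09 = 6.8889.
Posterior odds = prior odds × LR = 0.25514.
Posterior probability = odds/(1+odds) = 0.25514/1.2551 = 0.203.

Posterior probability ≈ 0.203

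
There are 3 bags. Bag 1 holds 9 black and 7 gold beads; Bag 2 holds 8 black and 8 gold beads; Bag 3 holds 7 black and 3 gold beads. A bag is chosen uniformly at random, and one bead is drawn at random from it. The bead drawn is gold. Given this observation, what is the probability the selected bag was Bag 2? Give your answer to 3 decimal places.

Posterior probability ≈ 0.404

P(gold|Bag 1) = 0.4375; P(gold|Bag 2) = 0.5; P(gold|Bag 3) = 0.3.
Prior × likelihood for each source: 0.333333·0.4375=0.1458, 0.333333·0.5=0.1667, 0.333333·0.3=0.1000. Summing gives P(gold) = 0.41250.
P(Bag 2 | gold) = 0.1667 / 0.41250 = 0.404.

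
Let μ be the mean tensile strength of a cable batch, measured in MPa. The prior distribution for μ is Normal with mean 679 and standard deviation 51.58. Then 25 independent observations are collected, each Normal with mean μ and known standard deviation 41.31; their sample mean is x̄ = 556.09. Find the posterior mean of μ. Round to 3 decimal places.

With known σ, the Normal prior is conjugate. Weight on the data is w = (n/σ²)/(n/σ² + 1/τ₀²) = 0.0146497/(0.0146497+0.00037587) = 0.97498.
Posterior mean = w·x̄ + (1−w)·μ₀ = 0.97498·556.09 + 0.025015·679 = 559.165.

Posterior mean ≈ 559.165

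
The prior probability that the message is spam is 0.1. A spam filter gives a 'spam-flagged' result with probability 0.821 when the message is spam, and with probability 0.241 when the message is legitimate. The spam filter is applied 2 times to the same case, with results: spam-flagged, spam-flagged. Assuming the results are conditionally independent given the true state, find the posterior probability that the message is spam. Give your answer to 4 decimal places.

Posterior P(H) ≈ 0.5632

With H the event that the message is spam, the joint likelihood of the observed sequence is P(data|H) = 0.821·0.821 = 0.67404 and P(data|¬H) = 0.241·0.241 = 0.058081.
Bayes: P(H|data) = 0.1·0.67404 / (0.1·0.67404 + 0.9·0.058081) = 0.067404/0.11968 = 0.5632.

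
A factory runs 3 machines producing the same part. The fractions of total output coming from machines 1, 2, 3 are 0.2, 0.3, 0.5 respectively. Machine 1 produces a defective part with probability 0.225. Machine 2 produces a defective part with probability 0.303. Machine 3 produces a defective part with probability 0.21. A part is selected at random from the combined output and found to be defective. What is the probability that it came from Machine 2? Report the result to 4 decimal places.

Posterior probability ≈ 0.3773

P(defective|M1) = 0.225; P(defective|M2) = 0.303; P(defective|M3) = 0.21.
Prior × likelihood for each source: 0.2·0.225=0.04500, 0.3·0.303=0.09090, 0.5·0.21=0.1050. Summing gives P(defective) = 0.24090.
P(Machine 2 | defective) = 0.09090 / 0.24090 = 0.3773.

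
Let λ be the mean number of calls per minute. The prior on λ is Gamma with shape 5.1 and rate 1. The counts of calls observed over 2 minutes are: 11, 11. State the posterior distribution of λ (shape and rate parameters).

Posterior: Gamma(shape=27.1, rate=3)

The Poisson likelihood adds the total count to the shape and the number of exposure periods to the rate. Here ∑xᵢ = 22 and n = 2, so shape 5.1→27.1 and rate 1→3.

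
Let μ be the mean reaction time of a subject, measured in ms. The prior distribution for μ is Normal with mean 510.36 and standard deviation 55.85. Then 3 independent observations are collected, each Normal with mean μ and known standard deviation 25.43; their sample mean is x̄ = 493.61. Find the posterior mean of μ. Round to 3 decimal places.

Posterior mean ≈ 494.693

Prior precision 1/τ₀² = 1/55.85² = 0.00032059; data precision n/σ² = 3/25.43² = 0.00463904.
Posterior precision = 0.00032059 + 0.00463904 = 0.00495964.
Posterior mean = (0.00032059·510.36 + 0.00463904·493.61) / 0.00495964 = 494.693.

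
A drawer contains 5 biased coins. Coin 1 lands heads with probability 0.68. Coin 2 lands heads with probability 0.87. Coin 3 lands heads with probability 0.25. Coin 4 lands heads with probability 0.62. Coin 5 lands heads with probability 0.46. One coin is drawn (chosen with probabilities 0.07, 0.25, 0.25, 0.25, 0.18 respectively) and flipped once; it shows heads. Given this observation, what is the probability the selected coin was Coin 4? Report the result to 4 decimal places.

Posterior probability ≈ 0.2741

P(heads|C1) = 0.68; P(heads|C2) = 0.87; P(heads|C3) = 0.25; P(heads|C4) = 0.62; P(heads|C5) = 0.46.
Prior × likelihood for each source: 0.07·0.68=0.04760, 0.25·0.87=0.2175, 0.25·0.25=0.06250, 0.25·0.62=0.1550, 0.18·0.46=0.08280. Summing gives P(heads) = 0.56540.
P(Coin 4 | heads) = 0.1550 / 0.56540 = 0.2741.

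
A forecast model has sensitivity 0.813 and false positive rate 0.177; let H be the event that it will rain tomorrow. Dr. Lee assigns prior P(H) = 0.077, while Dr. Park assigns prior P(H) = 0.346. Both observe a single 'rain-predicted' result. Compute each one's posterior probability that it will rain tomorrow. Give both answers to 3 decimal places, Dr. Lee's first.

Dr. Lee: 0.277; Dr. Park: 0.708

P('+'|H) = 0.813, P('+'|¬H) = 0.177.
Dr. Lee: numerator 0.813·0.077 = 0.062601; evidence = 0.062601+0.177·0.923 = 0.22597; posterior = 0.277.
Dr. Park: numerator 0.813·0.346 = 0.28130; evidence = 0.28130+0.177·0.654 = 0.39706; posterior = 0.708.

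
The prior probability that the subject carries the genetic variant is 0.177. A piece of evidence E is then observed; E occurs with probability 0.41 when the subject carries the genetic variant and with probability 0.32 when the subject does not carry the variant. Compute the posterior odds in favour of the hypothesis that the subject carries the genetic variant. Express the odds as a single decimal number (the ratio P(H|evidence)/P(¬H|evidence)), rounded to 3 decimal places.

Posterior odds ≈ 0.276

Prior odds = 0.177/(1−0.177) = 0.21507. In log-odds, ln(0.21507) = -1.5368.
Add log likelihood ratio: ln(1.2812) = 0.24784.
Posterior log-odds = -1.2890, so posterior odds = exp(-1.2890) = 0.27555.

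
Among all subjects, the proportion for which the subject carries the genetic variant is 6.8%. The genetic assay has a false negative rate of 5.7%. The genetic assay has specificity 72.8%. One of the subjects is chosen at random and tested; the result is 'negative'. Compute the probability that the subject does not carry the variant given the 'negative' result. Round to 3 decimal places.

P(¬H | E) ≈ 0.994

Let H be the event that the subject carries the genetic variant. P(H) = 0.068, so P(¬H) = 0.932. With E the 'negative' result, P(E|H) = 0.057 and P(E|¬H) = 0.728.
P(E) = 0.057·0.068 + 0.728·0.932 = 0.0038760 + 0.67850 = 0.68237.
By Bayes' theorem, P(H|E) = 0.0038760 / 0.68237 = 0.006. Hence P(¬H|E) = 1 − 0.006 = 0.994.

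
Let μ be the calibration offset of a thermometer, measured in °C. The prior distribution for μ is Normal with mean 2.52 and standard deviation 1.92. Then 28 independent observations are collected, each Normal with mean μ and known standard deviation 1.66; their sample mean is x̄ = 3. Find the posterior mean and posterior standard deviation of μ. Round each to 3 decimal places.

Posterior mean ≈ 2.988; posterior SD ≈ 0.310

With known σ, the Normal prior is conjugate. Weight on the data is w = (n/σ²)/(n/σ² + 1/τ₀²) = 10.1611/(10.1611+0.271267) = 0.97400.
Posterior mean = w·x̄ + (1−w)·μ₀ = 0.97400·3 + 0.026002·2.52 = 2.988. Posterior variance = 1/(10.1611+0.271267) = 0.0958553, so SD = 0.310.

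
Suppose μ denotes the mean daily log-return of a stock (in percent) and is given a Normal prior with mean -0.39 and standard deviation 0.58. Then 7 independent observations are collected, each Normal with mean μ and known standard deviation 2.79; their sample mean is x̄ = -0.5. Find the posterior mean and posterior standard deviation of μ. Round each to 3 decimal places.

Posterior mean ≈ -0.416; posterior SD ≈ 0.508

Prior precision 1/τ₀² = 1/0.58² = 2.97265; data precision n/σ² = 7/2.79² = 0.899269.
Posterior precision = 2.97265 + 0.899269 = 3.87192, giving posterior SD = 1/√3.87192 = 0.508.
Posterior mean = (2.97265·-0.39 + 0.899269·-0.5) / 3.87192 = -0.416.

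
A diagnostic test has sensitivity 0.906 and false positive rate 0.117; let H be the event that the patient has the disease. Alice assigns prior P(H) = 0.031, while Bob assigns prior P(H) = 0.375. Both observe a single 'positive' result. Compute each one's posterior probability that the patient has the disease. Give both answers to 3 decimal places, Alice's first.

The likelihood ratio for a 'positive' result is 0.906/0.117 = 7.7436.
Alice: prior odds 0.031/0.969 = 0.031992; posterior odds 0.24773; posterior probability 0.199.
Bob: prior odds 0.375/0.625 = 0.60000; posterior odds 4.6462; posterior probability 0.823.

Alice: 0.199; Bob: 0.823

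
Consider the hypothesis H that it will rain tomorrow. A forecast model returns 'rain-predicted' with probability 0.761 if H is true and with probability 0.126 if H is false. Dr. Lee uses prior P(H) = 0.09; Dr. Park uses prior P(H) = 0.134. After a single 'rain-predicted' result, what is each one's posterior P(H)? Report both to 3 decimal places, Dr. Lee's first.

The likelihood ratio for a 'rain-predicted' result is 0.761/0.126 = 6.0397.
Dr. Lee: prior odds 0.09/0.91 = 0.098901; posterior odds 0.59733; posterior probability 0.374.
Dr. Park: prior odds 0.134/0.866 = 0.15473; posterior odds 0.93455; posterior probability 0.483.

Dr. Lee: 0.374; Dr. Park: 0.483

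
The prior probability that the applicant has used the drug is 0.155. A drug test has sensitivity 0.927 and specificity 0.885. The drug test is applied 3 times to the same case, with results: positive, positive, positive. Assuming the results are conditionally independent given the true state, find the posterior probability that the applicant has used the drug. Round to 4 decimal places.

Posterior P(H) ≈ 0.9897

Let H be the event that the applicant has used the drug; start with P(H) = 0.155. P('positive'|H) = 0.927, P('positive'|¬H) = 0.115.
Update on result 1 ('positive'): P(H) ← 0.927·0.1550 / (0.927·0.1550 + 0.115·0.8450) = 0.14369/0.24086 = 0.5965.
Update on result 2 ('positive'): P(H) ← 0.927·0.5965 / (0.927·0.5965 + 0.115·0.4035) = 0.55300/0.59940 = 0.9226.
Update on result 3 ('positive'): P(H) ← 0.927·0.9226 / (0.927·0.9226 + 0.115·0.0774) = 0.85525/0.86415 = 0.9897.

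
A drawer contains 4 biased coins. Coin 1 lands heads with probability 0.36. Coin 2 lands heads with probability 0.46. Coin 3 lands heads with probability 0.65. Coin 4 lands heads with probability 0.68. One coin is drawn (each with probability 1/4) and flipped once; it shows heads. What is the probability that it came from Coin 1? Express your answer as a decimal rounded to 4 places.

Posterior probability ≈ 0.1674

P(heads|C1) = 0.36; P(heads|C2) = 0.46; P(heads|C3) = 0.65; P(heads|C4) = 0.68.
Prior × likelihood for each source: 0.25·0.36=0.09000, 0.25·0.46=0.1150, 0.25·0.65=0.1625, 0.25·0.68=0.1700. Summing gives P(heads) = 0.53750.
P(Coin 1 | heads) = 0.09000 / 0.53750 = 0.1674.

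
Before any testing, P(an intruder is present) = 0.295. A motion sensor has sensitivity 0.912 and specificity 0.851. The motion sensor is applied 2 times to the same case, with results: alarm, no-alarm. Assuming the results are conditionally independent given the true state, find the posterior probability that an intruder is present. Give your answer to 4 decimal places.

With H the event that an intruder is present, the joint likelihood of the observed sequence is P(data|H) = 0.912·0.088 = 0.080256 and P(data|¬H) = 0.149·0.851 = 0.12680.
Bayes: P(H|data) = 0.295·0.080256 / (0.295·0.080256 + 0.705·0.12680) = 0.023676/0.11307 = 0.2094.

Posterior P(H) ≈ 0.2094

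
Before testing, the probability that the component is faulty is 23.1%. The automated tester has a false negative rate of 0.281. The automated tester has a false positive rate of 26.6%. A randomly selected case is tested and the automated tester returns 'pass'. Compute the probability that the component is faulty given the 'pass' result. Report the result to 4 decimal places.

P(H | E) ≈ 0.1031

Let H be the event that the component is faulty. P(H) = 0.231, so P(¬H) = 0.769. With E the 'pass' result, P(E|H) = 0.281 and P(E|¬H) = 0.734.
P(E) = 0.281·0.231 + 0.734·0.769 = 0.064911 + 0.56445 = 0.62936.
By Bayes' theorem, P(H|E) = 0.064911 / 0.62936 = 0.1031.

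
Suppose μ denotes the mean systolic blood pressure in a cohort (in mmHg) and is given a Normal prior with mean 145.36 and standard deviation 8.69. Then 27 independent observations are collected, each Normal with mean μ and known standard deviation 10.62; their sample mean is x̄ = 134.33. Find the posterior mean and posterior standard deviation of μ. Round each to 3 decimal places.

With known σ, the Normal prior is conjugate. Weight on the data is w = (n/σ²)/(n/σ² + 1/τ₀²) = 0.239395/(0.239395+0.0132422) = 0.94758.
Posterior mean = w·x̄ + (1−w)·μ₀ = 0.94758·134.33 + 0.052416·145.36 = 134.908. Posterior variance = 1/(0.239395+0.0132422) = 3.95825, so SD = 1.990.

Posterior mean ≈ 134.908; posterior SD ≈ 1.990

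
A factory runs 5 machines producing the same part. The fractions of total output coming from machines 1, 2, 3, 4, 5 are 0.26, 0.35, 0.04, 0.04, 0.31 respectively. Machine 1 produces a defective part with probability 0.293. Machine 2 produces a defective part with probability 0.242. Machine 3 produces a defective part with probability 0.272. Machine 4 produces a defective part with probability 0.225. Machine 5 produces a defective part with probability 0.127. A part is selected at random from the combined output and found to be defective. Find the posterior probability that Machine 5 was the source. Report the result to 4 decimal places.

Posterior probability ≈ 0.1788

Tabulate prior·likelihood by source: [1] prior 0.26, lik 0.293, product 0.07618; [2] prior 0.35, lik 0.242, product 0.08470; [3] prior 0.04, lik 0.272, product 0.01088; [4] prior 0.04, lik 0.225, product 0.009000; [5] prior 0.31, lik 0.127, product 0.03937.
Normalizing constant = 0.22013; the posterior for Machine 5 is its product over the sum, 0.03937/0.22013 = 0.1788.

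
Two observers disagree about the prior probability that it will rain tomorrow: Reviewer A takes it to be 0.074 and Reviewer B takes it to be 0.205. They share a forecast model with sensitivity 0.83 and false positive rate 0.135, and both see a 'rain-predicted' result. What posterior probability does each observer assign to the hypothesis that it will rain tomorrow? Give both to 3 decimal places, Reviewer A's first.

P('+'|H) = 0.83, P('+'|¬H) = 0.135.
Reviewer A: numerator 0.83·0.074 = 0.061420; evidence = 0.061420+0.135·0.926 = 0.18643; posterior = 0.329.
Reviewer B: numerator 0.83·0.205 = 0.17015; evidence = 0.17015+0.135·0.795 = 0.27747; posterior = 0.613.

Reviewer A: 0.329; Reviewer B: 0.613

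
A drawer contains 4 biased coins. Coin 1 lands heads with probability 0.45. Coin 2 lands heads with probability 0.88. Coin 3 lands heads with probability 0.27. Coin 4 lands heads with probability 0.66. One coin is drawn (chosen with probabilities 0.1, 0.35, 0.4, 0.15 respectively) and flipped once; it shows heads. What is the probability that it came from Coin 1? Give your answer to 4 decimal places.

Posterior probability ≈ 0.0804

Tabulate prior·likelihood by source: [1] prior 0.1, lik 0.45, product 0.04500; [2] prior 0.35, lik 0.88, product 0.3080; [3] prior 0.4, lik 0.27, product 0.1080; [4] prior 0.15, lik 0.66, product 0.09900.
Normalizing constant = 0.56000; the posterior for Coin 1 is its product over the sum, 0.04500/0.56000 = 0.0804.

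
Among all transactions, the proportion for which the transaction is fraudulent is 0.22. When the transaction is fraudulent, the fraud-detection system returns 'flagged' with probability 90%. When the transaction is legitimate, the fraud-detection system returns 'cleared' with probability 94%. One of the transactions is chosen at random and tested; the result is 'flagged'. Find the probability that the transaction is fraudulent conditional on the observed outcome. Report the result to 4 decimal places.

Write H for 'the transaction is fraudulent'. Prior odds H:¬H = 0.22/0.78 = 0.28205. For the 'flagged' outcome, the likelihood ratio is 0.9/0.06 = 15.000.
Posterior odds = 0.28205 × 15.000 = 4.2308, so P(H|E) = 4.2308/(1+4.2308) = 0.8088.

P(H | E) ≈ 0.8088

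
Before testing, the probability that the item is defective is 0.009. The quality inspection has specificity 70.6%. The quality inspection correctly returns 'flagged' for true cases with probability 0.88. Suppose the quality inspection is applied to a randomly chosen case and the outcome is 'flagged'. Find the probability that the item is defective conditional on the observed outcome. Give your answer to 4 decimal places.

Let H be the event that the item is defective. P(H) = 0.009, so P(¬H) = 0.991. With E the 'flagged' result, P(E|H) = 0.88 and P(E|¬H) = 0.294.
P(E) = 0.88·0.009 + 0.294·0.991 = 0.0079200 + 0.29135 = 0.29927.
By Bayes' theorem, P(H|E) = 0.0079200 / 0.29927 = 0.0265.

P(H | E) ≈ 0.0265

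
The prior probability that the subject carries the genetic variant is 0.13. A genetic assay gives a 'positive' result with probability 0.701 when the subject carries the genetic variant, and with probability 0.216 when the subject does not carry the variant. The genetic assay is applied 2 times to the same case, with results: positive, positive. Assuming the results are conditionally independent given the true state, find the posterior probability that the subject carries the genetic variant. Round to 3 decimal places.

Let H be the event that the subject carries the genetic variant; start with P(H) = 0.13. P('positive'|H) = 0.701, P('positive'|¬H) = 0.216.
Update on result 1 ('positive'): P(H) ← 0.701·0.1300 / (0.701·0.1300 + 0.216·0.8700) = 0.091130/0.27905 = 0.3266.
Update on result 2 ('positive'): P(H) ← 0.701·0.3266 / (0.701·0.3266 + 0.216·0.6734) = 0.22893/0.37439 = 0.6115.

Posterior P(H) ≈ 0.611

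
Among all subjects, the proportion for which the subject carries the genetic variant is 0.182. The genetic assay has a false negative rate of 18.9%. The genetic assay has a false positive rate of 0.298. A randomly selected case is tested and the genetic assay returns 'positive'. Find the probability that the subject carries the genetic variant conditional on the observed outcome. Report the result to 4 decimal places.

P(H | E) ≈ 0.3771

Let H be the event that the subject carries the genetic variant. P(H) = 0.182, so P(¬H) = 0.818. With E the 'positive' result, P(E|H) = 0.811 and P(E|¬H) = 0.298.
P(E) = 0.811·0.182 + 0.298·0.818 = 0.14760 + 0.24376 = 0.39137.
By Bayes' theorem, P(H|E) = 0.14760 / 0.39137 = 0.3771.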